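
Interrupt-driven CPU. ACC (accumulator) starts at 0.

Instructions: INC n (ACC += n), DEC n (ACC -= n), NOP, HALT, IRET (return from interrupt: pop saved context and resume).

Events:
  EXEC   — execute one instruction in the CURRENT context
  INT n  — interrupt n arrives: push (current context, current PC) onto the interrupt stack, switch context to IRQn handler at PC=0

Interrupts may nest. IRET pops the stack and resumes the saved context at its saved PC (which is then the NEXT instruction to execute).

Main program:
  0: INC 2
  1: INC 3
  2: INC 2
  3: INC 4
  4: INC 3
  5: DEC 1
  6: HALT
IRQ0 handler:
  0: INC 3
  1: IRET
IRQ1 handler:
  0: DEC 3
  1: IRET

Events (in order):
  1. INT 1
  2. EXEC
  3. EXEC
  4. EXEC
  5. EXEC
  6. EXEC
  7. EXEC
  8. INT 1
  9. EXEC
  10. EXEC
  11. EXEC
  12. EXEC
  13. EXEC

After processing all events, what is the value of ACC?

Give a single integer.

Answer: 7

Derivation:
Event 1 (INT 1): INT 1 arrives: push (MAIN, PC=0), enter IRQ1 at PC=0 (depth now 1)
Event 2 (EXEC): [IRQ1] PC=0: DEC 3 -> ACC=-3
Event 3 (EXEC): [IRQ1] PC=1: IRET -> resume MAIN at PC=0 (depth now 0)
Event 4 (EXEC): [MAIN] PC=0: INC 2 -> ACC=-1
Event 5 (EXEC): [MAIN] PC=1: INC 3 -> ACC=2
Event 6 (EXEC): [MAIN] PC=2: INC 2 -> ACC=4
Event 7 (EXEC): [MAIN] PC=3: INC 4 -> ACC=8
Event 8 (INT 1): INT 1 arrives: push (MAIN, PC=4), enter IRQ1 at PC=0 (depth now 1)
Event 9 (EXEC): [IRQ1] PC=0: DEC 3 -> ACC=5
Event 10 (EXEC): [IRQ1] PC=1: IRET -> resume MAIN at PC=4 (depth now 0)
Event 11 (EXEC): [MAIN] PC=4: INC 3 -> ACC=8
Event 12 (EXEC): [MAIN] PC=5: DEC 1 -> ACC=7
Event 13 (EXEC): [MAIN] PC=6: HALT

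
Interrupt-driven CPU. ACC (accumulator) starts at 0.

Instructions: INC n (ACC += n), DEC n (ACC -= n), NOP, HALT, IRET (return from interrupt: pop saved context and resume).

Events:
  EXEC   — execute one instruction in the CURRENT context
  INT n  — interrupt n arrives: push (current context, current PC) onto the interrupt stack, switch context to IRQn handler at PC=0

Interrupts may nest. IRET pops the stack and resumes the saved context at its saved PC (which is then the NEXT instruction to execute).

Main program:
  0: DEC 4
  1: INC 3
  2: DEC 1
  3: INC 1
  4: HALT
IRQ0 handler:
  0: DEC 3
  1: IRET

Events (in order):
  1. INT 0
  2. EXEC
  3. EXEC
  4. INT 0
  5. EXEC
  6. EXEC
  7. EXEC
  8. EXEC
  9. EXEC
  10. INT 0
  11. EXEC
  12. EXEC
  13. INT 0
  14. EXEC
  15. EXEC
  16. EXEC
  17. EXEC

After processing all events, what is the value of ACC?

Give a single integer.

Answer: -13

Derivation:
Event 1 (INT 0): INT 0 arrives: push (MAIN, PC=0), enter IRQ0 at PC=0 (depth now 1)
Event 2 (EXEC): [IRQ0] PC=0: DEC 3 -> ACC=-3
Event 3 (EXEC): [IRQ0] PC=1: IRET -> resume MAIN at PC=0 (depth now 0)
Event 4 (INT 0): INT 0 arrives: push (MAIN, PC=0), enter IRQ0 at PC=0 (depth now 1)
Event 5 (EXEC): [IRQ0] PC=0: DEC 3 -> ACC=-6
Event 6 (EXEC): [IRQ0] PC=1: IRET -> resume MAIN at PC=0 (depth now 0)
Event 7 (EXEC): [MAIN] PC=0: DEC 4 -> ACC=-10
Event 8 (EXEC): [MAIN] PC=1: INC 3 -> ACC=-7
Event 9 (EXEC): [MAIN] PC=2: DEC 1 -> ACC=-8
Event 10 (INT 0): INT 0 arrives: push (MAIN, PC=3), enter IRQ0 at PC=0 (depth now 1)
Event 11 (EXEC): [IRQ0] PC=0: DEC 3 -> ACC=-11
Event 12 (EXEC): [IRQ0] PC=1: IRET -> resume MAIN at PC=3 (depth now 0)
Event 13 (INT 0): INT 0 arrives: push (MAIN, PC=3), enter IRQ0 at PC=0 (depth now 1)
Event 14 (EXEC): [IRQ0] PC=0: DEC 3 -> ACC=-14
Event 15 (EXEC): [IRQ0] PC=1: IRET -> resume MAIN at PC=3 (depth now 0)
Event 16 (EXEC): [MAIN] PC=3: INC 1 -> ACC=-13
Event 17 (EXEC): [MAIN] PC=4: HALT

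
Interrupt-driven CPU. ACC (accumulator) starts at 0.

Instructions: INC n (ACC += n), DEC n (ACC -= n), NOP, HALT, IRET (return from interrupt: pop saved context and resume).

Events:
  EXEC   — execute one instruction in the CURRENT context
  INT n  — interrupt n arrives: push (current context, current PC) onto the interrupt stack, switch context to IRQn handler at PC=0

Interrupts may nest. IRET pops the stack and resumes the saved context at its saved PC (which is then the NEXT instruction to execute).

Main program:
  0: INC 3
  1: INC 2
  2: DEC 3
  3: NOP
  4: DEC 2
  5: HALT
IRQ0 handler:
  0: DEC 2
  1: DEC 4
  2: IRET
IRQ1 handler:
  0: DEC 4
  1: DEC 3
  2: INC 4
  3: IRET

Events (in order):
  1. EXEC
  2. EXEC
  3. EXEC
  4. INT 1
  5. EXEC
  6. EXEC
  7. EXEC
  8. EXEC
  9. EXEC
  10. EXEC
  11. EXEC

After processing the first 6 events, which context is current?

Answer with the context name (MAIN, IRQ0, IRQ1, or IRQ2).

Answer: IRQ1

Derivation:
Event 1 (EXEC): [MAIN] PC=0: INC 3 -> ACC=3
Event 2 (EXEC): [MAIN] PC=1: INC 2 -> ACC=5
Event 3 (EXEC): [MAIN] PC=2: DEC 3 -> ACC=2
Event 4 (INT 1): INT 1 arrives: push (MAIN, PC=3), enter IRQ1 at PC=0 (depth now 1)
Event 5 (EXEC): [IRQ1] PC=0: DEC 4 -> ACC=-2
Event 6 (EXEC): [IRQ1] PC=1: DEC 3 -> ACC=-5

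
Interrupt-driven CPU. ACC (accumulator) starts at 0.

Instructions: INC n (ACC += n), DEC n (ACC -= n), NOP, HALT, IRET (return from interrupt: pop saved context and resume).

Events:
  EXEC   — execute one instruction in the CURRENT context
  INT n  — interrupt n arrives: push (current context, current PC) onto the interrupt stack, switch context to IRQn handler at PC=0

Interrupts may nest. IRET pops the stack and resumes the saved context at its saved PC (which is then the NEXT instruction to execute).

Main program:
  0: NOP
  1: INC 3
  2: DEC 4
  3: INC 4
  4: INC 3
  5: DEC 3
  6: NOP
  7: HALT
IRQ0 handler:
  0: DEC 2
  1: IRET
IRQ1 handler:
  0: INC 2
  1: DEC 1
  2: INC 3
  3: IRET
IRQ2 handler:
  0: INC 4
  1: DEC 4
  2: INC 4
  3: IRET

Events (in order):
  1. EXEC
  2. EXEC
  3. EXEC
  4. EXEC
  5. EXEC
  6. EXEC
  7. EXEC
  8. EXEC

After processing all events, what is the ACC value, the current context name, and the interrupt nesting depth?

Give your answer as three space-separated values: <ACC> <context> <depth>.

Answer: 3 MAIN 0

Derivation:
Event 1 (EXEC): [MAIN] PC=0: NOP
Event 2 (EXEC): [MAIN] PC=1: INC 3 -> ACC=3
Event 3 (EXEC): [MAIN] PC=2: DEC 4 -> ACC=-1
Event 4 (EXEC): [MAIN] PC=3: INC 4 -> ACC=3
Event 5 (EXEC): [MAIN] PC=4: INC 3 -> ACC=6
Event 6 (EXEC): [MAIN] PC=5: DEC 3 -> ACC=3
Event 7 (EXEC): [MAIN] PC=6: NOP
Event 8 (EXEC): [MAIN] PC=7: HALT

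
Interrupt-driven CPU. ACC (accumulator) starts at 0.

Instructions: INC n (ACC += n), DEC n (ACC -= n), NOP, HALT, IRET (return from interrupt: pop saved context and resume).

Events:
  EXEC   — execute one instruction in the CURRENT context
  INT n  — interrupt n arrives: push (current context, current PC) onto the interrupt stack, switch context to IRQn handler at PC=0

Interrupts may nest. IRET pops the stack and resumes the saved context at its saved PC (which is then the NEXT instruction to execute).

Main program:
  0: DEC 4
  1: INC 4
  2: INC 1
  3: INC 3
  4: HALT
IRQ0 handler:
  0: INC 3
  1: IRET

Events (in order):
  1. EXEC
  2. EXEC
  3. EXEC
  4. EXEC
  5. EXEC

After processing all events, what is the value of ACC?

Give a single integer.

Event 1 (EXEC): [MAIN] PC=0: DEC 4 -> ACC=-4
Event 2 (EXEC): [MAIN] PC=1: INC 4 -> ACC=0
Event 3 (EXEC): [MAIN] PC=2: INC 1 -> ACC=1
Event 4 (EXEC): [MAIN] PC=3: INC 3 -> ACC=4
Event 5 (EXEC): [MAIN] PC=4: HALT

Answer: 4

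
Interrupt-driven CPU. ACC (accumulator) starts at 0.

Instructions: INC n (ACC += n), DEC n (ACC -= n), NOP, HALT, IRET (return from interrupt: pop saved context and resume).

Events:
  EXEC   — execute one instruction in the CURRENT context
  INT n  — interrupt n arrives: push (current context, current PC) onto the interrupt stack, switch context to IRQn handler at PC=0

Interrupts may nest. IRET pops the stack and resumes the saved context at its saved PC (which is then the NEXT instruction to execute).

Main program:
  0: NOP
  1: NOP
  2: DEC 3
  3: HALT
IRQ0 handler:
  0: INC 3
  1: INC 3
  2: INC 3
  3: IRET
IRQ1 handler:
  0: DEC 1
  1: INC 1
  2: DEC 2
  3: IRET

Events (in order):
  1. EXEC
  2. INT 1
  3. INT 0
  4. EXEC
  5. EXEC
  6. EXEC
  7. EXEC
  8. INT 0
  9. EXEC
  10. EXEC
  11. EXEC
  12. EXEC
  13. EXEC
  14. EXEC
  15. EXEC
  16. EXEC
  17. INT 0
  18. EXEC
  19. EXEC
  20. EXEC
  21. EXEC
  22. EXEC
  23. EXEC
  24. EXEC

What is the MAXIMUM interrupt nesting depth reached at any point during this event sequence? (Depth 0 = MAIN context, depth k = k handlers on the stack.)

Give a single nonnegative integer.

Answer: 2

Derivation:
Event 1 (EXEC): [MAIN] PC=0: NOP [depth=0]
Event 2 (INT 1): INT 1 arrives: push (MAIN, PC=1), enter IRQ1 at PC=0 (depth now 1) [depth=1]
Event 3 (INT 0): INT 0 arrives: push (IRQ1, PC=0), enter IRQ0 at PC=0 (depth now 2) [depth=2]
Event 4 (EXEC): [IRQ0] PC=0: INC 3 -> ACC=3 [depth=2]
Event 5 (EXEC): [IRQ0] PC=1: INC 3 -> ACC=6 [depth=2]
Event 6 (EXEC): [IRQ0] PC=2: INC 3 -> ACC=9 [depth=2]
Event 7 (EXEC): [IRQ0] PC=3: IRET -> resume IRQ1 at PC=0 (depth now 1) [depth=1]
Event 8 (INT 0): INT 0 arrives: push (IRQ1, PC=0), enter IRQ0 at PC=0 (depth now 2) [depth=2]
Event 9 (EXEC): [IRQ0] PC=0: INC 3 -> ACC=12 [depth=2]
Event 10 (EXEC): [IRQ0] PC=1: INC 3 -> ACC=15 [depth=2]
Event 11 (EXEC): [IRQ0] PC=2: INC 3 -> ACC=18 [depth=2]
Event 12 (EXEC): [IRQ0] PC=3: IRET -> resume IRQ1 at PC=0 (depth now 1) [depth=1]
Event 13 (EXEC): [IRQ1] PC=0: DEC 1 -> ACC=17 [depth=1]
Event 14 (EXEC): [IRQ1] PC=1: INC 1 -> ACC=18 [depth=1]
Event 15 (EXEC): [IRQ1] PC=2: DEC 2 -> ACC=16 [depth=1]
Event 16 (EXEC): [IRQ1] PC=3: IRET -> resume MAIN at PC=1 (depth now 0) [depth=0]
Event 17 (INT 0): INT 0 arrives: push (MAIN, PC=1), enter IRQ0 at PC=0 (depth now 1) [depth=1]
Event 18 (EXEC): [IRQ0] PC=0: INC 3 -> ACC=19 [depth=1]
Event 19 (EXEC): [IRQ0] PC=1: INC 3 -> ACC=22 [depth=1]
Event 20 (EXEC): [IRQ0] PC=2: INC 3 -> ACC=25 [depth=1]
Event 21 (EXEC): [IRQ0] PC=3: IRET -> resume MAIN at PC=1 (depth now 0) [depth=0]
Event 22 (EXEC): [MAIN] PC=1: NOP [depth=0]
Event 23 (EXEC): [MAIN] PC=2: DEC 3 -> ACC=22 [depth=0]
Event 24 (EXEC): [MAIN] PC=3: HALT [depth=0]
Max depth observed: 2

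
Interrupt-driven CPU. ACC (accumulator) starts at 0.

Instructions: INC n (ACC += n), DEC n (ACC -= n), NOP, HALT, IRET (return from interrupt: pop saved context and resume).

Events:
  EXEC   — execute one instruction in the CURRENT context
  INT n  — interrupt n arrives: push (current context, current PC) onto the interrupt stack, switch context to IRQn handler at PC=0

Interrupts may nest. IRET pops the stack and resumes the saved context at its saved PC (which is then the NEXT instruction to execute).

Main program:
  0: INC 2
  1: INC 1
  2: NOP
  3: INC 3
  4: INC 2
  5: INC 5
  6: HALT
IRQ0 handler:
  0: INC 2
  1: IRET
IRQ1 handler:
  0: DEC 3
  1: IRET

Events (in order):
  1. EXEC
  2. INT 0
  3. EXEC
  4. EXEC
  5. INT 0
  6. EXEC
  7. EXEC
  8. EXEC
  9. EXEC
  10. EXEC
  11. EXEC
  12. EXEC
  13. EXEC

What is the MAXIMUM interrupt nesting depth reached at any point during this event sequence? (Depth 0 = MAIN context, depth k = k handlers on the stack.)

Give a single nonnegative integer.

Event 1 (EXEC): [MAIN] PC=0: INC 2 -> ACC=2 [depth=0]
Event 2 (INT 0): INT 0 arrives: push (MAIN, PC=1), enter IRQ0 at PC=0 (depth now 1) [depth=1]
Event 3 (EXEC): [IRQ0] PC=0: INC 2 -> ACC=4 [depth=1]
Event 4 (EXEC): [IRQ0] PC=1: IRET -> resume MAIN at PC=1 (depth now 0) [depth=0]
Event 5 (INT 0): INT 0 arrives: push (MAIN, PC=1), enter IRQ0 at PC=0 (depth now 1) [depth=1]
Event 6 (EXEC): [IRQ0] PC=0: INC 2 -> ACC=6 [depth=1]
Event 7 (EXEC): [IRQ0] PC=1: IRET -> resume MAIN at PC=1 (depth now 0) [depth=0]
Event 8 (EXEC): [MAIN] PC=1: INC 1 -> ACC=7 [depth=0]
Event 9 (EXEC): [MAIN] PC=2: NOP [depth=0]
Event 10 (EXEC): [MAIN] PC=3: INC 3 -> ACC=10 [depth=0]
Event 11 (EXEC): [MAIN] PC=4: INC 2 -> ACC=12 [depth=0]
Event 12 (EXEC): [MAIN] PC=5: INC 5 -> ACC=17 [depth=0]
Event 13 (EXEC): [MAIN] PC=6: HALT [depth=0]
Max depth observed: 1

Answer: 1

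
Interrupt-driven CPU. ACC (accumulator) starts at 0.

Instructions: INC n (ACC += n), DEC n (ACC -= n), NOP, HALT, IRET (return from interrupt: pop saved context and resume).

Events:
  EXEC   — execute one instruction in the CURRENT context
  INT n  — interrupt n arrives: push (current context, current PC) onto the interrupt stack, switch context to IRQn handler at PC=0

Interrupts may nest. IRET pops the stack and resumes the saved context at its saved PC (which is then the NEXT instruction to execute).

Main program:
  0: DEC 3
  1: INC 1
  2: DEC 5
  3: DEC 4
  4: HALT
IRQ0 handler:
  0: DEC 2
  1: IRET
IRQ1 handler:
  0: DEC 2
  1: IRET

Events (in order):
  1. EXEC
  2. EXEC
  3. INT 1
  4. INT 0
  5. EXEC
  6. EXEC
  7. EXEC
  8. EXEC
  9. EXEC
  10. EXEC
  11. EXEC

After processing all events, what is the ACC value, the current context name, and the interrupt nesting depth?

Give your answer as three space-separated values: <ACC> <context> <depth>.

Event 1 (EXEC): [MAIN] PC=0: DEC 3 -> ACC=-3
Event 2 (EXEC): [MAIN] PC=1: INC 1 -> ACC=-2
Event 3 (INT 1): INT 1 arrives: push (MAIN, PC=2), enter IRQ1 at PC=0 (depth now 1)
Event 4 (INT 0): INT 0 arrives: push (IRQ1, PC=0), enter IRQ0 at PC=0 (depth now 2)
Event 5 (EXEC): [IRQ0] PC=0: DEC 2 -> ACC=-4
Event 6 (EXEC): [IRQ0] PC=1: IRET -> resume IRQ1 at PC=0 (depth now 1)
Event 7 (EXEC): [IRQ1] PC=0: DEC 2 -> ACC=-6
Event 8 (EXEC): [IRQ1] PC=1: IRET -> resume MAIN at PC=2 (depth now 0)
Event 9 (EXEC): [MAIN] PC=2: DEC 5 -> ACC=-11
Event 10 (EXEC): [MAIN] PC=3: DEC 4 -> ACC=-15
Event 11 (EXEC): [MAIN] PC=4: HALT

Answer: -15 MAIN 0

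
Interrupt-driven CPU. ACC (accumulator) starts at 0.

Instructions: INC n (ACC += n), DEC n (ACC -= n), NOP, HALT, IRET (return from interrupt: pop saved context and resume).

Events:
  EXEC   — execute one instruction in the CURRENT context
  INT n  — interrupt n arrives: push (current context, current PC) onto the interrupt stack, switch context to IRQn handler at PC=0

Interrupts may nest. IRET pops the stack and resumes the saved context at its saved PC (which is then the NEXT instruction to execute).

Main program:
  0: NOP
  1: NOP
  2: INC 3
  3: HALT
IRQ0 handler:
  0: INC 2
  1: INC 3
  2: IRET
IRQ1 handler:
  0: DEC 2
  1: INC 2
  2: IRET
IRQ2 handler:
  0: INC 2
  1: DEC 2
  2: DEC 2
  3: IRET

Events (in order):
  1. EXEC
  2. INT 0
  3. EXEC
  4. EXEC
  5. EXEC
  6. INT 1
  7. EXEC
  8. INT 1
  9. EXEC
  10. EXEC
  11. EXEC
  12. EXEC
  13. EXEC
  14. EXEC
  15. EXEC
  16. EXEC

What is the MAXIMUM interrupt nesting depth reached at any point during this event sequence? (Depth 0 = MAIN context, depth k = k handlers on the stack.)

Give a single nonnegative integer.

Answer: 2

Derivation:
Event 1 (EXEC): [MAIN] PC=0: NOP [depth=0]
Event 2 (INT 0): INT 0 arrives: push (MAIN, PC=1), enter IRQ0 at PC=0 (depth now 1) [depth=1]
Event 3 (EXEC): [IRQ0] PC=0: INC 2 -> ACC=2 [depth=1]
Event 4 (EXEC): [IRQ0] PC=1: INC 3 -> ACC=5 [depth=1]
Event 5 (EXEC): [IRQ0] PC=2: IRET -> resume MAIN at PC=1 (depth now 0) [depth=0]
Event 6 (INT 1): INT 1 arrives: push (MAIN, PC=1), enter IRQ1 at PC=0 (depth now 1) [depth=1]
Event 7 (EXEC): [IRQ1] PC=0: DEC 2 -> ACC=3 [depth=1]
Event 8 (INT 1): INT 1 arrives: push (IRQ1, PC=1), enter IRQ1 at PC=0 (depth now 2) [depth=2]
Event 9 (EXEC): [IRQ1] PC=0: DEC 2 -> ACC=1 [depth=2]
Event 10 (EXEC): [IRQ1] PC=1: INC 2 -> ACC=3 [depth=2]
Event 11 (EXEC): [IRQ1] PC=2: IRET -> resume IRQ1 at PC=1 (depth now 1) [depth=1]
Event 12 (EXEC): [IRQ1] PC=1: INC 2 -> ACC=5 [depth=1]
Event 13 (EXEC): [IRQ1] PC=2: IRET -> resume MAIN at PC=1 (depth now 0) [depth=0]
Event 14 (EXEC): [MAIN] PC=1: NOP [depth=0]
Event 15 (EXEC): [MAIN] PC=2: INC 3 -> ACC=8 [depth=0]
Event 16 (EXEC): [MAIN] PC=3: HALT [depth=0]
Max depth observed: 2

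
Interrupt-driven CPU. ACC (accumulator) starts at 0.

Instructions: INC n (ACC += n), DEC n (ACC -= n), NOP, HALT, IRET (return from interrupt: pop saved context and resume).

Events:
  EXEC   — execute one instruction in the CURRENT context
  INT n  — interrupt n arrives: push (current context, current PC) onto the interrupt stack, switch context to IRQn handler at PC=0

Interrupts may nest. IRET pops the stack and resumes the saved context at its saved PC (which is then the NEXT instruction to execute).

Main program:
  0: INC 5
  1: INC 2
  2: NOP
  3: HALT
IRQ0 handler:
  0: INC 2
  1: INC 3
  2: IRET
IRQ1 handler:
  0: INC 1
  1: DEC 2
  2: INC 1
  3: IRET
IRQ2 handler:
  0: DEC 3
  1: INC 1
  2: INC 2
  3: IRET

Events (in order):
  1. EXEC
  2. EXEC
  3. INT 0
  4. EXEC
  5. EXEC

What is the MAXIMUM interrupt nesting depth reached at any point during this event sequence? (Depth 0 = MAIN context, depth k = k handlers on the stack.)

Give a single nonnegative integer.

Answer: 1

Derivation:
Event 1 (EXEC): [MAIN] PC=0: INC 5 -> ACC=5 [depth=0]
Event 2 (EXEC): [MAIN] PC=1: INC 2 -> ACC=7 [depth=0]
Event 3 (INT 0): INT 0 arrives: push (MAIN, PC=2), enter IRQ0 at PC=0 (depth now 1) [depth=1]
Event 4 (EXEC): [IRQ0] PC=0: INC 2 -> ACC=9 [depth=1]
Event 5 (EXEC): [IRQ0] PC=1: INC 3 -> ACC=12 [depth=1]
Max depth observed: 1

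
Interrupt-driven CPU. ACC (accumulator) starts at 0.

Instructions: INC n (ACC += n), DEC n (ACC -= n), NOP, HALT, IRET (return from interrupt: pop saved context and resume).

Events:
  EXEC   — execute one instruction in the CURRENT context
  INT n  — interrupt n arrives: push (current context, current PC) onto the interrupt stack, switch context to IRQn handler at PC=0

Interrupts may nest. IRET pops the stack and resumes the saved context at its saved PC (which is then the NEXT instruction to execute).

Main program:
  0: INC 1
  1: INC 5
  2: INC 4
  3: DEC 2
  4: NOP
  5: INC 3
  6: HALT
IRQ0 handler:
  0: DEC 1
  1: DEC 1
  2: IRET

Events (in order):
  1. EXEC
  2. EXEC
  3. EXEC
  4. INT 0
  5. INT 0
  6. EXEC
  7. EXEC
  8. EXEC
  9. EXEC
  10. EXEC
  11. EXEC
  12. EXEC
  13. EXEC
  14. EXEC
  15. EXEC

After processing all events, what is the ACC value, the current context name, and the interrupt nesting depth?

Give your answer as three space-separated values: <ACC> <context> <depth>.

Answer: 7 MAIN 0

Derivation:
Event 1 (EXEC): [MAIN] PC=0: INC 1 -> ACC=1
Event 2 (EXEC): [MAIN] PC=1: INC 5 -> ACC=6
Event 3 (EXEC): [MAIN] PC=2: INC 4 -> ACC=10
Event 4 (INT 0): INT 0 arrives: push (MAIN, PC=3), enter IRQ0 at PC=0 (depth now 1)
Event 5 (INT 0): INT 0 arrives: push (IRQ0, PC=0), enter IRQ0 at PC=0 (depth now 2)
Event 6 (EXEC): [IRQ0] PC=0: DEC 1 -> ACC=9
Event 7 (EXEC): [IRQ0] PC=1: DEC 1 -> ACC=8
Event 8 (EXEC): [IRQ0] PC=2: IRET -> resume IRQ0 at PC=0 (depth now 1)
Event 9 (EXEC): [IRQ0] PC=0: DEC 1 -> ACC=7
Event 10 (EXEC): [IRQ0] PC=1: DEC 1 -> ACC=6
Event 11 (EXEC): [IRQ0] PC=2: IRET -> resume MAIN at PC=3 (depth now 0)
Event 12 (EXEC): [MAIN] PC=3: DEC 2 -> ACC=4
Event 13 (EXEC): [MAIN] PC=4: NOP
Event 14 (EXEC): [MAIN] PC=5: INC 3 -> ACC=7
Event 15 (EXEC): [MAIN] PC=6: HALT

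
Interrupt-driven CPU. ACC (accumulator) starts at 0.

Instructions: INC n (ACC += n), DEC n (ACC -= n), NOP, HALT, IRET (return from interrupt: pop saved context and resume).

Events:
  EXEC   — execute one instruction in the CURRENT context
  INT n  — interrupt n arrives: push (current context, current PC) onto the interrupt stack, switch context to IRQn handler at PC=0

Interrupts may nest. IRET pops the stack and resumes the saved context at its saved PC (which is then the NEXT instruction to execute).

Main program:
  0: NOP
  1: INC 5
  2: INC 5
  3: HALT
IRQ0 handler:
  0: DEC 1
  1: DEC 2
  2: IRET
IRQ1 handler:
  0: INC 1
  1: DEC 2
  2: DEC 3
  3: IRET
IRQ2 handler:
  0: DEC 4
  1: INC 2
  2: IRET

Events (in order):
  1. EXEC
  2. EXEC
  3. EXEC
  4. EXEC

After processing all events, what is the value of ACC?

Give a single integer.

Answer: 10

Derivation:
Event 1 (EXEC): [MAIN] PC=0: NOP
Event 2 (EXEC): [MAIN] PC=1: INC 5 -> ACC=5
Event 3 (EXEC): [MAIN] PC=2: INC 5 -> ACC=10
Event 4 (EXEC): [MAIN] PC=3: HALT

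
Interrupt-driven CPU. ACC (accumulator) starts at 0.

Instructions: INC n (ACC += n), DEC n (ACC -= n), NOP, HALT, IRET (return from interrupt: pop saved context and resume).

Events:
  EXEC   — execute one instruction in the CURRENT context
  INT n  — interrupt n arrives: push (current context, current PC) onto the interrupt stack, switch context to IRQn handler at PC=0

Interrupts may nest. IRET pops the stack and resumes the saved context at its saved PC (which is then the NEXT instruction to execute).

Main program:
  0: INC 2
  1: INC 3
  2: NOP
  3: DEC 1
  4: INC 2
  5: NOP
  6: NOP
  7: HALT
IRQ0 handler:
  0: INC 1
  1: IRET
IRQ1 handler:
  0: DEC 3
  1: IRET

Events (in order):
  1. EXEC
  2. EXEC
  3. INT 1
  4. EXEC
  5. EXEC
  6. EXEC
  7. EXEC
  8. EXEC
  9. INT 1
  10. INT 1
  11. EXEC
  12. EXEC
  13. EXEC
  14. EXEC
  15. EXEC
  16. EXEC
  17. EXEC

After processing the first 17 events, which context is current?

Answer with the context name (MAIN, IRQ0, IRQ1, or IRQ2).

Event 1 (EXEC): [MAIN] PC=0: INC 2 -> ACC=2
Event 2 (EXEC): [MAIN] PC=1: INC 3 -> ACC=5
Event 3 (INT 1): INT 1 arrives: push (MAIN, PC=2), enter IRQ1 at PC=0 (depth now 1)
Event 4 (EXEC): [IRQ1] PC=0: DEC 3 -> ACC=2
Event 5 (EXEC): [IRQ1] PC=1: IRET -> resume MAIN at PC=2 (depth now 0)
Event 6 (EXEC): [MAIN] PC=2: NOP
Event 7 (EXEC): [MAIN] PC=3: DEC 1 -> ACC=1
Event 8 (EXEC): [MAIN] PC=4: INC 2 -> ACC=3
Event 9 (INT 1): INT 1 arrives: push (MAIN, PC=5), enter IRQ1 at PC=0 (depth now 1)
Event 10 (INT 1): INT 1 arrives: push (IRQ1, PC=0), enter IRQ1 at PC=0 (depth now 2)
Event 11 (EXEC): [IRQ1] PC=0: DEC 3 -> ACC=0
Event 12 (EXEC): [IRQ1] PC=1: IRET -> resume IRQ1 at PC=0 (depth now 1)
Event 13 (EXEC): [IRQ1] PC=0: DEC 3 -> ACC=-3
Event 14 (EXEC): [IRQ1] PC=1: IRET -> resume MAIN at PC=5 (depth now 0)
Event 15 (EXEC): [MAIN] PC=5: NOP
Event 16 (EXEC): [MAIN] PC=6: NOP
Event 17 (EXEC): [MAIN] PC=7: HALT

Answer: MAIN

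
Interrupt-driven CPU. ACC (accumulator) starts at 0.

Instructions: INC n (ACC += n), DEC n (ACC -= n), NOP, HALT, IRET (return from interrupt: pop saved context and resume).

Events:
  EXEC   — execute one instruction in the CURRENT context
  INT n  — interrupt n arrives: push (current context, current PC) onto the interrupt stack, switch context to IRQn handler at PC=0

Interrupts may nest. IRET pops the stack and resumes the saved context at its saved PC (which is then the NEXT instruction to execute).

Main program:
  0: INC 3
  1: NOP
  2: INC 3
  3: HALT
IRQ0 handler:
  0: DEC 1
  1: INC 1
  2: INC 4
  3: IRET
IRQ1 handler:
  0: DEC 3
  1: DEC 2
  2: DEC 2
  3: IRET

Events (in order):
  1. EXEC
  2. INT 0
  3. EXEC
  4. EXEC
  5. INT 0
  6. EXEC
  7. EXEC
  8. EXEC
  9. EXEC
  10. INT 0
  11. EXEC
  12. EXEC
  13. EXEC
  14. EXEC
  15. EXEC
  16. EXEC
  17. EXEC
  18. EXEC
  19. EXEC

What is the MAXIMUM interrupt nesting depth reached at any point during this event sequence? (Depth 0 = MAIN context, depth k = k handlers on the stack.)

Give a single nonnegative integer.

Event 1 (EXEC): [MAIN] PC=0: INC 3 -> ACC=3 [depth=0]
Event 2 (INT 0): INT 0 arrives: push (MAIN, PC=1), enter IRQ0 at PC=0 (depth now 1) [depth=1]
Event 3 (EXEC): [IRQ0] PC=0: DEC 1 -> ACC=2 [depth=1]
Event 4 (EXEC): [IRQ0] PC=1: INC 1 -> ACC=3 [depth=1]
Event 5 (INT 0): INT 0 arrives: push (IRQ0, PC=2), enter IRQ0 at PC=0 (depth now 2) [depth=2]
Event 6 (EXEC): [IRQ0] PC=0: DEC 1 -> ACC=2 [depth=2]
Event 7 (EXEC): [IRQ0] PC=1: INC 1 -> ACC=3 [depth=2]
Event 8 (EXEC): [IRQ0] PC=2: INC 4 -> ACC=7 [depth=2]
Event 9 (EXEC): [IRQ0] PC=3: IRET -> resume IRQ0 at PC=2 (depth now 1) [depth=1]
Event 10 (INT 0): INT 0 arrives: push (IRQ0, PC=2), enter IRQ0 at PC=0 (depth now 2) [depth=2]
Event 11 (EXEC): [IRQ0] PC=0: DEC 1 -> ACC=6 [depth=2]
Event 12 (EXEC): [IRQ0] PC=1: INC 1 -> ACC=7 [depth=2]
Event 13 (EXEC): [IRQ0] PC=2: INC 4 -> ACC=11 [depth=2]
Event 14 (EXEC): [IRQ0] PC=3: IRET -> resume IRQ0 at PC=2 (depth now 1) [depth=1]
Event 15 (EXEC): [IRQ0] PC=2: INC 4 -> ACC=15 [depth=1]
Event 16 (EXEC): [IRQ0] PC=3: IRET -> resume MAIN at PC=1 (depth now 0) [depth=0]
Event 17 (EXEC): [MAIN] PC=1: NOP [depth=0]
Event 18 (EXEC): [MAIN] PC=2: INC 3 -> ACC=18 [depth=0]
Event 19 (EXEC): [MAIN] PC=3: HALT [depth=0]
Max depth observed: 2

Answer: 2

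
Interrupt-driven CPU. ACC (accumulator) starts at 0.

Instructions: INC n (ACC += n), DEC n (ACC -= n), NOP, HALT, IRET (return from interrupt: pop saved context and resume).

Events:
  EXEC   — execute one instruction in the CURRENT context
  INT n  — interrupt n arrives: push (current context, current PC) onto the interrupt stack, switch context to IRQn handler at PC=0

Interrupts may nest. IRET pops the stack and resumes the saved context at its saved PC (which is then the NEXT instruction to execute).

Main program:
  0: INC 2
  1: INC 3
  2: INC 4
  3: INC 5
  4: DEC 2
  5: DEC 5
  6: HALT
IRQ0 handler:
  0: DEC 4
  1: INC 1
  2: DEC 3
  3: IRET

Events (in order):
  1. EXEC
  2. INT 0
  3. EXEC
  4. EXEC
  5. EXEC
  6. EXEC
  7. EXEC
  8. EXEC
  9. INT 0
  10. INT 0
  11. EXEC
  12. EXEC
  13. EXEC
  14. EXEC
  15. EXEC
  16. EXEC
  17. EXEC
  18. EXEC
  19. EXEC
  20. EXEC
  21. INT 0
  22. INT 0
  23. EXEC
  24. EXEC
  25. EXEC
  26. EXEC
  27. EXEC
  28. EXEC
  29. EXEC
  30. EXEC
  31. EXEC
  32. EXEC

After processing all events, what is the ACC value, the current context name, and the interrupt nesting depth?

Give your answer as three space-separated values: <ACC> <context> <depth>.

Answer: -23 MAIN 0

Derivation:
Event 1 (EXEC): [MAIN] PC=0: INC 2 -> ACC=2
Event 2 (INT 0): INT 0 arrives: push (MAIN, PC=1), enter IRQ0 at PC=0 (depth now 1)
Event 3 (EXEC): [IRQ0] PC=0: DEC 4 -> ACC=-2
Event 4 (EXEC): [IRQ0] PC=1: INC 1 -> ACC=-1
Event 5 (EXEC): [IRQ0] PC=2: DEC 3 -> ACC=-4
Event 6 (EXEC): [IRQ0] PC=3: IRET -> resume MAIN at PC=1 (depth now 0)
Event 7 (EXEC): [MAIN] PC=1: INC 3 -> ACC=-1
Event 8 (EXEC): [MAIN] PC=2: INC 4 -> ACC=3
Event 9 (INT 0): INT 0 arrives: push (MAIN, PC=3), enter IRQ0 at PC=0 (depth now 1)
Event 10 (INT 0): INT 0 arrives: push (IRQ0, PC=0), enter IRQ0 at PC=0 (depth now 2)
Event 11 (EXEC): [IRQ0] PC=0: DEC 4 -> ACC=-1
Event 12 (EXEC): [IRQ0] PC=1: INC 1 -> ACC=0
Event 13 (EXEC): [IRQ0] PC=2: DEC 3 -> ACC=-3
Event 14 (EXEC): [IRQ0] PC=3: IRET -> resume IRQ0 at PC=0 (depth now 1)
Event 15 (EXEC): [IRQ0] PC=0: DEC 4 -> ACC=-7
Event 16 (EXEC): [IRQ0] PC=1: INC 1 -> ACC=-6
Event 17 (EXEC): [IRQ0] PC=2: DEC 3 -> ACC=-9
Event 18 (EXEC): [IRQ0] PC=3: IRET -> resume MAIN at PC=3 (depth now 0)
Event 19 (EXEC): [MAIN] PC=3: INC 5 -> ACC=-4
Event 20 (EXEC): [MAIN] PC=4: DEC 2 -> ACC=-6
Event 21 (INT 0): INT 0 arrives: push (MAIN, PC=5), enter IRQ0 at PC=0 (depth now 1)
Event 22 (INT 0): INT 0 arrives: push (IRQ0, PC=0), enter IRQ0 at PC=0 (depth now 2)
Event 23 (EXEC): [IRQ0] PC=0: DEC 4 -> ACC=-10
Event 24 (EXEC): [IRQ0] PC=1: INC 1 -> ACC=-9
Event 25 (EXEC): [IRQ0] PC=2: DEC 3 -> ACC=-12
Event 26 (EXEC): [IRQ0] PC=3: IRET -> resume IRQ0 at PC=0 (depth now 1)
Event 27 (EXEC): [IRQ0] PC=0: DEC 4 -> ACC=-16
Event 28 (EXEC): [IRQ0] PC=1: INC 1 -> ACC=-15
Event 29 (EXEC): [IRQ0] PC=2: DEC 3 -> ACC=-18
Event 30 (EXEC): [IRQ0] PC=3: IRET -> resume MAIN at PC=5 (depth now 0)
Event 31 (EXEC): [MAIN] PC=5: DEC 5 -> ACC=-23
Event 32 (EXEC): [MAIN] PC=6: HALT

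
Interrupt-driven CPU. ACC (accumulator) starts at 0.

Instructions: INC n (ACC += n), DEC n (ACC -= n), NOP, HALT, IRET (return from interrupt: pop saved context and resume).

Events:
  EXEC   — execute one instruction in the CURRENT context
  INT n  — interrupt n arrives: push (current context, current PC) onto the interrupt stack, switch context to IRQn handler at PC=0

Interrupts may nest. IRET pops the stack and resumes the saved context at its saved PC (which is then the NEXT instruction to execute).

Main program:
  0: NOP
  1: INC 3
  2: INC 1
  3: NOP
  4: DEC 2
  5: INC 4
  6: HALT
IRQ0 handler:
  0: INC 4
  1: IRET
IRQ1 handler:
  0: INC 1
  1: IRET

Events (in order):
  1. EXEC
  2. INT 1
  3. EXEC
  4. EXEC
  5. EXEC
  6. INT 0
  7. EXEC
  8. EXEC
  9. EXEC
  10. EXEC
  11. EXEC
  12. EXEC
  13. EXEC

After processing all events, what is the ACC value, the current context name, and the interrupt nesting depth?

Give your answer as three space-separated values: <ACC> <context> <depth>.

Answer: 11 MAIN 0

Derivation:
Event 1 (EXEC): [MAIN] PC=0: NOP
Event 2 (INT 1): INT 1 arrives: push (MAIN, PC=1), enter IRQ1 at PC=0 (depth now 1)
Event 3 (EXEC): [IRQ1] PC=0: INC 1 -> ACC=1
Event 4 (EXEC): [IRQ1] PC=1: IRET -> resume MAIN at PC=1 (depth now 0)
Event 5 (EXEC): [MAIN] PC=1: INC 3 -> ACC=4
Event 6 (INT 0): INT 0 arrives: push (MAIN, PC=2), enter IRQ0 at PC=0 (depth now 1)
Event 7 (EXEC): [IRQ0] PC=0: INC 4 -> ACC=8
Event 8 (EXEC): [IRQ0] PC=1: IRET -> resume MAIN at PC=2 (depth now 0)
Event 9 (EXEC): [MAIN] PC=2: INC 1 -> ACC=9
Event 10 (EXEC): [MAIN] PC=3: NOP
Event 11 (EXEC): [MAIN] PC=4: DEC 2 -> ACC=7
Event 12 (EXEC): [MAIN] PC=5: INC 4 -> ACC=11
Event 13 (EXEC): [MAIN] PC=6: HALT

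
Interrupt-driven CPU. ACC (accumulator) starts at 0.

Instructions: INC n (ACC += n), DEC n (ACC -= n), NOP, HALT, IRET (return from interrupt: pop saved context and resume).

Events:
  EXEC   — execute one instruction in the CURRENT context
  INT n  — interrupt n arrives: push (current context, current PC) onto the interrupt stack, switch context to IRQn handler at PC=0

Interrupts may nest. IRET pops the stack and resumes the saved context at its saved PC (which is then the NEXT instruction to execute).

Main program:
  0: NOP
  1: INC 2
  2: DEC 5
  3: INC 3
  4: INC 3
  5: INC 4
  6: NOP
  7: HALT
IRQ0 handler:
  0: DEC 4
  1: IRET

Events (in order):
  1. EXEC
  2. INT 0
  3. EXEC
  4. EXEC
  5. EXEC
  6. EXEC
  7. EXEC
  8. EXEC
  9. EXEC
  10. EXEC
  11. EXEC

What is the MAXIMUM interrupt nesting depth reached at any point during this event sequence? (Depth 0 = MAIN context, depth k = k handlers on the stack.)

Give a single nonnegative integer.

Event 1 (EXEC): [MAIN] PC=0: NOP [depth=0]
Event 2 (INT 0): INT 0 arrives: push (MAIN, PC=1), enter IRQ0 at PC=0 (depth now 1) [depth=1]
Event 3 (EXEC): [IRQ0] PC=0: DEC 4 -> ACC=-4 [depth=1]
Event 4 (EXEC): [IRQ0] PC=1: IRET -> resume MAIN at PC=1 (depth now 0) [depth=0]
Event 5 (EXEC): [MAIN] PC=1: INC 2 -> ACC=-2 [depth=0]
Event 6 (EXEC): [MAIN] PC=2: DEC 5 -> ACC=-7 [depth=0]
Event 7 (EXEC): [MAIN] PC=3: INC 3 -> ACC=-4 [depth=0]
Event 8 (EXEC): [MAIN] PC=4: INC 3 -> ACC=-1 [depth=0]
Event 9 (EXEC): [MAIN] PC=5: INC 4 -> ACC=3 [depth=0]
Event 10 (EXEC): [MAIN] PC=6: NOP [depth=0]
Event 11 (EXEC): [MAIN] PC=7: HALT [depth=0]
Max depth observed: 1

Answer: 1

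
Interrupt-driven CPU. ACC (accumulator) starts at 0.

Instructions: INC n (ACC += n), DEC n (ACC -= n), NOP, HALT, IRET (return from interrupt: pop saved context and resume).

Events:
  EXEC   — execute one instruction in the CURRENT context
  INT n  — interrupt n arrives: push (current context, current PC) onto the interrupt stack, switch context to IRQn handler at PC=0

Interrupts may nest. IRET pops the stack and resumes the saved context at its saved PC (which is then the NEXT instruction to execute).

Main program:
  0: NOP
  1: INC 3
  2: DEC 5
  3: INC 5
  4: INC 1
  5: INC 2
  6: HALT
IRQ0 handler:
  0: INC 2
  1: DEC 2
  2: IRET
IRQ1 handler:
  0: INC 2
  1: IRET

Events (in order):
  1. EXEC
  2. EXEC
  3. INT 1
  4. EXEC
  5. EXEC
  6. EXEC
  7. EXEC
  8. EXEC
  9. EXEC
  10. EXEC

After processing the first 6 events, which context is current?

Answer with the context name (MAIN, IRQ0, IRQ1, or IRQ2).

Event 1 (EXEC): [MAIN] PC=0: NOP
Event 2 (EXEC): [MAIN] PC=1: INC 3 -> ACC=3
Event 3 (INT 1): INT 1 arrives: push (MAIN, PC=2), enter IRQ1 at PC=0 (depth now 1)
Event 4 (EXEC): [IRQ1] PC=0: INC 2 -> ACC=5
Event 5 (EXEC): [IRQ1] PC=1: IRET -> resume MAIN at PC=2 (depth now 0)
Event 6 (EXEC): [MAIN] PC=2: DEC 5 -> ACC=0

Answer: MAIN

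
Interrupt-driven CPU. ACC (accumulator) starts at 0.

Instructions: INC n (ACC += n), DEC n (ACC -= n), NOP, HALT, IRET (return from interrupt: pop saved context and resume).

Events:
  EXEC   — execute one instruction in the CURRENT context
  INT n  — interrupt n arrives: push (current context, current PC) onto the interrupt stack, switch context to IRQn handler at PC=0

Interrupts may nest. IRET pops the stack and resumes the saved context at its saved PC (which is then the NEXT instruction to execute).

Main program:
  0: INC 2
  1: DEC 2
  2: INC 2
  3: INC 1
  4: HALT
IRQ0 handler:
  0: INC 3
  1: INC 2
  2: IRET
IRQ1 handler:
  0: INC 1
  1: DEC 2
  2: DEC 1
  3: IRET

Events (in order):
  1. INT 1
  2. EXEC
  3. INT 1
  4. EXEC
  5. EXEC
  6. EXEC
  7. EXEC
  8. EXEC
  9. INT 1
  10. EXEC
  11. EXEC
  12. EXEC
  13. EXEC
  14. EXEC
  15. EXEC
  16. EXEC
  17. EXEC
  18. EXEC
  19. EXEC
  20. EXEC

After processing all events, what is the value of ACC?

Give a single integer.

Event 1 (INT 1): INT 1 arrives: push (MAIN, PC=0), enter IRQ1 at PC=0 (depth now 1)
Event 2 (EXEC): [IRQ1] PC=0: INC 1 -> ACC=1
Event 3 (INT 1): INT 1 arrives: push (IRQ1, PC=1), enter IRQ1 at PC=0 (depth now 2)
Event 4 (EXEC): [IRQ1] PC=0: INC 1 -> ACC=2
Event 5 (EXEC): [IRQ1] PC=1: DEC 2 -> ACC=0
Event 6 (EXEC): [IRQ1] PC=2: DEC 1 -> ACC=-1
Event 7 (EXEC): [IRQ1] PC=3: IRET -> resume IRQ1 at PC=1 (depth now 1)
Event 8 (EXEC): [IRQ1] PC=1: DEC 2 -> ACC=-3
Event 9 (INT 1): INT 1 arrives: push (IRQ1, PC=2), enter IRQ1 at PC=0 (depth now 2)
Event 10 (EXEC): [IRQ1] PC=0: INC 1 -> ACC=-2
Event 11 (EXEC): [IRQ1] PC=1: DEC 2 -> ACC=-4
Event 12 (EXEC): [IRQ1] PC=2: DEC 1 -> ACC=-5
Event 13 (EXEC): [IRQ1] PC=3: IRET -> resume IRQ1 at PC=2 (depth now 1)
Event 14 (EXEC): [IRQ1] PC=2: DEC 1 -> ACC=-6
Event 15 (EXEC): [IRQ1] PC=3: IRET -> resume MAIN at PC=0 (depth now 0)
Event 16 (EXEC): [MAIN] PC=0: INC 2 -> ACC=-4
Event 17 (EXEC): [MAIN] PC=1: DEC 2 -> ACC=-6
Event 18 (EXEC): [MAIN] PC=2: INC 2 -> ACC=-4
Event 19 (EXEC): [MAIN] PC=3: INC 1 -> ACC=-3
Event 20 (EXEC): [MAIN] PC=4: HALT

Answer: -3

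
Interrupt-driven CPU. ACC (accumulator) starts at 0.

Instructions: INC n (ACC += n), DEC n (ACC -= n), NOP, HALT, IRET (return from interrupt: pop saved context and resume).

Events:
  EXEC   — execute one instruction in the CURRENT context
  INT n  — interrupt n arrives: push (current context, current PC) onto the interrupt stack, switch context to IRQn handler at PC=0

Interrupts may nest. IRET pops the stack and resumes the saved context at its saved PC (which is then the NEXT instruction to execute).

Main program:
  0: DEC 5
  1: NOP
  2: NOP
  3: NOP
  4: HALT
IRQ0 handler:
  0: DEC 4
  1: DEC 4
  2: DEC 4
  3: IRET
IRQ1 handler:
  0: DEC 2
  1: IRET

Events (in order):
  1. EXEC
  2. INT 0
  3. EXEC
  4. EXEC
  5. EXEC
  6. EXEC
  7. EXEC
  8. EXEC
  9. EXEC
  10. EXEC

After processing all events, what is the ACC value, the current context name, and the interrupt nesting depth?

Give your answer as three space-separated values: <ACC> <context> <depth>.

Answer: -17 MAIN 0

Derivation:
Event 1 (EXEC): [MAIN] PC=0: DEC 5 -> ACC=-5
Event 2 (INT 0): INT 0 arrives: push (MAIN, PC=1), enter IRQ0 at PC=0 (depth now 1)
Event 3 (EXEC): [IRQ0] PC=0: DEC 4 -> ACC=-9
Event 4 (EXEC): [IRQ0] PC=1: DEC 4 -> ACC=-13
Event 5 (EXEC): [IRQ0] PC=2: DEC 4 -> ACC=-17
Event 6 (EXEC): [IRQ0] PC=3: IRET -> resume MAIN at PC=1 (depth now 0)
Event 7 (EXEC): [MAIN] PC=1: NOP
Event 8 (EXEC): [MAIN] PC=2: NOP
Event 9 (EXEC): [MAIN] PC=3: NOP
Event 10 (EXEC): [MAIN] PC=4: HALT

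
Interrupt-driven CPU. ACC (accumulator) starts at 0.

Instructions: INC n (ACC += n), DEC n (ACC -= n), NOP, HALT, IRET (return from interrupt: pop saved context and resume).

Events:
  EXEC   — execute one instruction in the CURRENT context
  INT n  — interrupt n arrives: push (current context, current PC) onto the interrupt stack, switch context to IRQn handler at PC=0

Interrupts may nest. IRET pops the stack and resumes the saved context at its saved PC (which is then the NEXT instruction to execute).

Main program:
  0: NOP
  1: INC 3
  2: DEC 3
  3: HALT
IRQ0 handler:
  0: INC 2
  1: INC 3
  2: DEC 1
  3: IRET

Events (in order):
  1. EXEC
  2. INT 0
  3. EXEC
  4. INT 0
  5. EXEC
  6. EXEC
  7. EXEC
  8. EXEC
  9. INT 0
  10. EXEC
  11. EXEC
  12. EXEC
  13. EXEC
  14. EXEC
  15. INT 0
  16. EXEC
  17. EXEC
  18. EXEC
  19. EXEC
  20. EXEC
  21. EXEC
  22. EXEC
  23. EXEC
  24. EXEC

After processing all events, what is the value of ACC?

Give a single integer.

Answer: 16

Derivation:
Event 1 (EXEC): [MAIN] PC=0: NOP
Event 2 (INT 0): INT 0 arrives: push (MAIN, PC=1), enter IRQ0 at PC=0 (depth now 1)
Event 3 (EXEC): [IRQ0] PC=0: INC 2 -> ACC=2
Event 4 (INT 0): INT 0 arrives: push (IRQ0, PC=1), enter IRQ0 at PC=0 (depth now 2)
Event 5 (EXEC): [IRQ0] PC=0: INC 2 -> ACC=4
Event 6 (EXEC): [IRQ0] PC=1: INC 3 -> ACC=7
Event 7 (EXEC): [IRQ0] PC=2: DEC 1 -> ACC=6
Event 8 (EXEC): [IRQ0] PC=3: IRET -> resume IRQ0 at PC=1 (depth now 1)
Event 9 (INT 0): INT 0 arrives: push (IRQ0, PC=1), enter IRQ0 at PC=0 (depth now 2)
Event 10 (EXEC): [IRQ0] PC=0: INC 2 -> ACC=8
Event 11 (EXEC): [IRQ0] PC=1: INC 3 -> ACC=11
Event 12 (EXEC): [IRQ0] PC=2: DEC 1 -> ACC=10
Event 13 (EXEC): [IRQ0] PC=3: IRET -> resume IRQ0 at PC=1 (depth now 1)
Event 14 (EXEC): [IRQ0] PC=1: INC 3 -> ACC=13
Event 15 (INT 0): INT 0 arrives: push (IRQ0, PC=2), enter IRQ0 at PC=0 (depth now 2)
Event 16 (EXEC): [IRQ0] PC=0: INC 2 -> ACC=15
Event 17 (EXEC): [IRQ0] PC=1: INC 3 -> ACC=18
Event 18 (EXEC): [IRQ0] PC=2: DEC 1 -> ACC=17
Event 19 (EXEC): [IRQ0] PC=3: IRET -> resume IRQ0 at PC=2 (depth now 1)
Event 20 (EXEC): [IRQ0] PC=2: DEC 1 -> ACC=16
Event 21 (EXEC): [IRQ0] PC=3: IRET -> resume MAIN at PC=1 (depth now 0)
Event 22 (EXEC): [MAIN] PC=1: INC 3 -> ACC=19
Event 23 (EXEC): [MAIN] PC=2: DEC 3 -> ACC=16
Event 24 (EXEC): [MAIN] PC=3: HALT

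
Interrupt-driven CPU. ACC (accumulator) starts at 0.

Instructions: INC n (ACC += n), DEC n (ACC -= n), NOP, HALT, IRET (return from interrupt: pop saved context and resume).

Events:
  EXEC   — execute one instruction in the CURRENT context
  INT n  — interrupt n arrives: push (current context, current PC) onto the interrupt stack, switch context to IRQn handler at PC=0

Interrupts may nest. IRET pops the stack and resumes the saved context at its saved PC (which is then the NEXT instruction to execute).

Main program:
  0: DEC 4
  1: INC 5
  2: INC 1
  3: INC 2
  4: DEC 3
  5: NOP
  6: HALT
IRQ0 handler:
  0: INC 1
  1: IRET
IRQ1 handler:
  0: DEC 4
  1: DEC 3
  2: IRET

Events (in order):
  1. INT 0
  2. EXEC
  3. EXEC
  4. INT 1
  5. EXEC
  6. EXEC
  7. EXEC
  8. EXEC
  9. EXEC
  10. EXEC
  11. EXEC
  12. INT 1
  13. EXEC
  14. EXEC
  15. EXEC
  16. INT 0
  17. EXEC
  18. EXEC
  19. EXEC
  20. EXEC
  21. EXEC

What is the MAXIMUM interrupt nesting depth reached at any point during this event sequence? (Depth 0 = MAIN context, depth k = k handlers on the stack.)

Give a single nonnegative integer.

Event 1 (INT 0): INT 0 arrives: push (MAIN, PC=0), enter IRQ0 at PC=0 (depth now 1) [depth=1]
Event 2 (EXEC): [IRQ0] PC=0: INC 1 -> ACC=1 [depth=1]
Event 3 (EXEC): [IRQ0] PC=1: IRET -> resume MAIN at PC=0 (depth now 0) [depth=0]
Event 4 (INT 1): INT 1 arrives: push (MAIN, PC=0), enter IRQ1 at PC=0 (depth now 1) [depth=1]
Event 5 (EXEC): [IRQ1] PC=0: DEC 4 -> ACC=-3 [depth=1]
Event 6 (EXEC): [IRQ1] PC=1: DEC 3 -> ACC=-6 [depth=1]
Event 7 (EXEC): [IRQ1] PC=2: IRET -> resume MAIN at PC=0 (depth now 0) [depth=0]
Event 8 (EXEC): [MAIN] PC=0: DEC 4 -> ACC=-10 [depth=0]
Event 9 (EXEC): [MAIN] PC=1: INC 5 -> ACC=-5 [depth=0]
Event 10 (EXEC): [MAIN] PC=2: INC 1 -> ACC=-4 [depth=0]
Event 11 (EXEC): [MAIN] PC=3: INC 2 -> ACC=-2 [depth=0]
Event 12 (INT 1): INT 1 arrives: push (MAIN, PC=4), enter IRQ1 at PC=0 (depth now 1) [depth=1]
Event 13 (EXEC): [IRQ1] PC=0: DEC 4 -> ACC=-6 [depth=1]
Event 14 (EXEC): [IRQ1] PC=1: DEC 3 -> ACC=-9 [depth=1]
Event 15 (EXEC): [IRQ1] PC=2: IRET -> resume MAIN at PC=4 (depth now 0) [depth=0]
Event 16 (INT 0): INT 0 arrives: push (MAIN, PC=4), enter IRQ0 at PC=0 (depth now 1) [depth=1]
Event 17 (EXEC): [IRQ0] PC=0: INC 1 -> ACC=-8 [depth=1]
Event 18 (EXEC): [IRQ0] PC=1: IRET -> resume MAIN at PC=4 (depth now 0) [depth=0]
Event 19 (EXEC): [MAIN] PC=4: DEC 3 -> ACC=-11 [depth=0]
Event 20 (EXEC): [MAIN] PC=5: NOP [depth=0]
Event 21 (EXEC): [MAIN] PC=6: HALT [depth=0]
Max depth observed: 1

Answer: 1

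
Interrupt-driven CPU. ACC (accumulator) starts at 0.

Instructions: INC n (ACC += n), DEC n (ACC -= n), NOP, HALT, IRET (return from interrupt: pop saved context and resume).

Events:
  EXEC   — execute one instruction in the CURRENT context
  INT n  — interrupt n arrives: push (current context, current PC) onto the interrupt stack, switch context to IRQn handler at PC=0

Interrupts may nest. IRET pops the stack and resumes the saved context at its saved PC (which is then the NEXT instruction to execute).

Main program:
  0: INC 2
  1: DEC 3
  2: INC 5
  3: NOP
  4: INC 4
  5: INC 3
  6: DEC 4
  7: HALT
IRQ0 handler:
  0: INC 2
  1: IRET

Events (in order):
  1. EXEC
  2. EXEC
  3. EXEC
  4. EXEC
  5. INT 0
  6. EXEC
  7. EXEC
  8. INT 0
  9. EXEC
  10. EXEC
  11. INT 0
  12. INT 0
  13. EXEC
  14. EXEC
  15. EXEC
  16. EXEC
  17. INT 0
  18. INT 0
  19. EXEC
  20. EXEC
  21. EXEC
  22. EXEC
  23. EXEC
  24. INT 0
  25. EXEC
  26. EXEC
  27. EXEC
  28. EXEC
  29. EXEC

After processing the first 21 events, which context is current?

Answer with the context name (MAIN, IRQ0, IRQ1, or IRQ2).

Event 1 (EXEC): [MAIN] PC=0: INC 2 -> ACC=2
Event 2 (EXEC): [MAIN] PC=1: DEC 3 -> ACC=-1
Event 3 (EXEC): [MAIN] PC=2: INC 5 -> ACC=4
Event 4 (EXEC): [MAIN] PC=3: NOP
Event 5 (INT 0): INT 0 arrives: push (MAIN, PC=4), enter IRQ0 at PC=0 (depth now 1)
Event 6 (EXEC): [IRQ0] PC=0: INC 2 -> ACC=6
Event 7 (EXEC): [IRQ0] PC=1: IRET -> resume MAIN at PC=4 (depth now 0)
Event 8 (INT 0): INT 0 arrives: push (MAIN, PC=4), enter IRQ0 at PC=0 (depth now 1)
Event 9 (EXEC): [IRQ0] PC=0: INC 2 -> ACC=8
Event 10 (EXEC): [IRQ0] PC=1: IRET -> resume MAIN at PC=4 (depth now 0)
Event 11 (INT 0): INT 0 arrives: push (MAIN, PC=4), enter IRQ0 at PC=0 (depth now 1)
Event 12 (INT 0): INT 0 arrives: push (IRQ0, PC=0), enter IRQ0 at PC=0 (depth now 2)
Event 13 (EXEC): [IRQ0] PC=0: INC 2 -> ACC=10
Event 14 (EXEC): [IRQ0] PC=1: IRET -> resume IRQ0 at PC=0 (depth now 1)
Event 15 (EXEC): [IRQ0] PC=0: INC 2 -> ACC=12
Event 16 (EXEC): [IRQ0] PC=1: IRET -> resume MAIN at PC=4 (depth now 0)
Event 17 (INT 0): INT 0 arrives: push (MAIN, PC=4), enter IRQ0 at PC=0 (depth now 1)
Event 18 (INT 0): INT 0 arrives: push (IRQ0, PC=0), enter IRQ0 at PC=0 (depth now 2)
Event 19 (EXEC): [IRQ0] PC=0: INC 2 -> ACC=14
Event 20 (EXEC): [IRQ0] PC=1: IRET -> resume IRQ0 at PC=0 (depth now 1)
Event 21 (EXEC): [IRQ0] PC=0: INC 2 -> ACC=16

Answer: IRQ0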